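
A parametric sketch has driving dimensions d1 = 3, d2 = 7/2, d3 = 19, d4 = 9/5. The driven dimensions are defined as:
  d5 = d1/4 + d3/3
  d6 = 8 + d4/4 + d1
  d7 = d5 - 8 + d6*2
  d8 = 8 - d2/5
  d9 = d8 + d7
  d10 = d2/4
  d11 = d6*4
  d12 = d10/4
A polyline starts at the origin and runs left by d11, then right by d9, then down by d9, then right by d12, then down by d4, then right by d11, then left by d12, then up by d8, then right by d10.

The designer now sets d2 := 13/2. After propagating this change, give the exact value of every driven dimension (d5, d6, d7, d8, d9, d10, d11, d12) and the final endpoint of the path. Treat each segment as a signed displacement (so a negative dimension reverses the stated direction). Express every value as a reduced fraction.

Apply edit: d2 := 13/2
  d5 = d1/4 + d3/3 = 85/12
  d6 = 8 + d4/4 + d1 = 229/20
  d7 = d5 - 8 + d6*2 = 1319/60
  d8 = 8 - d2/5 = 67/10
  d9 = d8 + d7 = 1721/60
  d10 = d2/4 = 13/8
  d11 = d6*4 = 229/5
  d12 = d10/4 = 13/32
Walk from origin (0, 0):
  seg 1: left by d11 = 229/5 → (-229/5, 0)
  seg 2: right by d9 = 1721/60 → (-1027/60, 0)
  seg 3: down by d9 = 1721/60 → (-1027/60, -1721/60)
  seg 4: right by d12 = 13/32 → (-8021/480, -1721/60)
  seg 5: down by d4 = 9/5 → (-8021/480, -1829/60)
  seg 6: right by d11 = 229/5 → (13963/480, -1829/60)
  seg 7: left by d12 = 13/32 → (1721/60, -1829/60)
  seg 8: up by d8 = 67/10 → (1721/60, -1427/60)
  seg 9: right by d10 = 13/8 → (3637/120, -1427/60)

d5 = 85/12
d6 = 229/20
d7 = 1319/60
d8 = 67/10
d9 = 1721/60
d10 = 13/8
d11 = 229/5
d12 = 13/32
endpoint = (3637/120, -1427/60)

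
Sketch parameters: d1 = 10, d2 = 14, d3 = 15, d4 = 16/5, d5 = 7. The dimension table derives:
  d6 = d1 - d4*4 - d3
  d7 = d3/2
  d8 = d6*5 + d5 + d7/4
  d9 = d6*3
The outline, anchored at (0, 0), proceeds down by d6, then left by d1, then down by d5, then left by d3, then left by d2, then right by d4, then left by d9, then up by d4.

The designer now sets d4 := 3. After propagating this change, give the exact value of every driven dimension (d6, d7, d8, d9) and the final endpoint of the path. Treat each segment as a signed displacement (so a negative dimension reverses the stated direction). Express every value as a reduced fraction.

Apply edit: d4 := 3
  d6 = d1 - d4*4 - d3 = -17
  d7 = d3/2 = 15/2
  d8 = d6*5 + d5 + d7/4 = -609/8
  d9 = d6*3 = -51
Walk from origin (0, 0):
  seg 1: down by d6 = -17 → (0, 17)
  seg 2: left by d1 = 10 → (-10, 17)
  seg 3: down by d5 = 7 → (-10, 10)
  seg 4: left by d3 = 15 → (-25, 10)
  seg 5: left by d2 = 14 → (-39, 10)
  seg 6: right by d4 = 3 → (-36, 10)
  seg 7: left by d9 = -51 → (15, 10)
  seg 8: up by d4 = 3 → (15, 13)

d6 = -17
d7 = 15/2
d8 = -609/8
d9 = -51
endpoint = (15, 13)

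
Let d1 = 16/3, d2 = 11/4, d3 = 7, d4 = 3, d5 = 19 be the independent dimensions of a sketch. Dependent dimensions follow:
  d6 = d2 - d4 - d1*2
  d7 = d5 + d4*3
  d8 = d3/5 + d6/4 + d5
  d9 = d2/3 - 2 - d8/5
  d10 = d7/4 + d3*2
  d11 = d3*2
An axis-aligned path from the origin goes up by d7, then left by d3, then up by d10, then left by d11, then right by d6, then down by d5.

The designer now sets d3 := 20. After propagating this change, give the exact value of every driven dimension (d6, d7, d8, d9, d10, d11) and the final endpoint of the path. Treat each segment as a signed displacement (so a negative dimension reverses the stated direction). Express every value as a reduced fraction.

d6 = -131/12
d7 = 28
d8 = 973/48
d9 = -411/80
d10 = 47
d11 = 40
endpoint = (-851/12, 56)

Apply edit: d3 := 20
  d6 = d2 - d4 - d1*2 = -131/12
  d7 = d5 + d4*3 = 28
  d8 = d3/5 + d6/4 + d5 = 973/48
  d9 = d2/3 - 2 - d8/5 = -411/80
  d10 = d7/4 + d3*2 = 47
  d11 = d3*2 = 40
Walk from origin (0, 0):
  seg 1: up by d7 = 28 → (0, 28)
  seg 2: left by d3 = 20 → (-20, 28)
  seg 3: up by d10 = 47 → (-20, 75)
  seg 4: left by d11 = 40 → (-60, 75)
  seg 5: right by d6 = -131/12 → (-851/12, 75)
  seg 6: down by d5 = 19 → (-851/12, 56)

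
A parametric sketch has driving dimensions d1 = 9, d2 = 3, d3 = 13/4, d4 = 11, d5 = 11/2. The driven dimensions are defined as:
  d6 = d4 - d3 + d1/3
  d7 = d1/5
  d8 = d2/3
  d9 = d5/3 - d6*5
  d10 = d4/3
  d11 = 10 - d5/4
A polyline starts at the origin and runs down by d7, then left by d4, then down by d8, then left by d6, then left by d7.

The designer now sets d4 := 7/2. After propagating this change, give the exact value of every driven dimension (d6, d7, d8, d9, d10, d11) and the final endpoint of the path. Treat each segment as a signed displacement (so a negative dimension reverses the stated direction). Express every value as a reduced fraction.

Apply edit: d4 := 7/2
  d6 = d4 - d3 + d1/3 = 13/4
  d7 = d1/5 = 9/5
  d8 = d2/3 = 1
  d9 = d5/3 - d6*5 = -173/12
  d10 = d4/3 = 7/6
  d11 = 10 - d5/4 = 69/8
Walk from origin (0, 0):
  seg 1: down by d7 = 9/5 → (0, -9/5)
  seg 2: left by d4 = 7/2 → (-7/2, -9/5)
  seg 3: down by d8 = 1 → (-7/2, -14/5)
  seg 4: left by d6 = 13/4 → (-27/4, -14/5)
  seg 5: left by d7 = 9/5 → (-171/20, -14/5)

d6 = 13/4
d7 = 9/5
d8 = 1
d9 = -173/12
d10 = 7/6
d11 = 69/8
endpoint = (-171/20, -14/5)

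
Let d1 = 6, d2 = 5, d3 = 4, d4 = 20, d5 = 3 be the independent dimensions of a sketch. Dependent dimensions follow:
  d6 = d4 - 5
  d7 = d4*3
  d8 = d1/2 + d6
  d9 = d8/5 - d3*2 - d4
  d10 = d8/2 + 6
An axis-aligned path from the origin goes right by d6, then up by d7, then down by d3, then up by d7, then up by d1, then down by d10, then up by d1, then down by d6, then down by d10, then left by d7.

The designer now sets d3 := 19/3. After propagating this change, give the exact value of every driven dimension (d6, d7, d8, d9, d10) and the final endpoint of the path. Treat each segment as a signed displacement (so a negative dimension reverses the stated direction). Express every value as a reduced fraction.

Apply edit: d3 := 19/3
  d6 = d4 - 5 = 15
  d7 = d4*3 = 60
  d8 = d1/2 + d6 = 18
  d9 = d8/5 - d3*2 - d4 = -436/15
  d10 = d8/2 + 6 = 15
Walk from origin (0, 0):
  seg 1: right by d6 = 15 → (15, 0)
  seg 2: up by d7 = 60 → (15, 60)
  seg 3: down by d3 = 19/3 → (15, 161/3)
  seg 4: up by d7 = 60 → (15, 341/3)
  seg 5: up by d1 = 6 → (15, 359/3)
  seg 6: down by d10 = 15 → (15, 314/3)
  seg 7: up by d1 = 6 → (15, 332/3)
  seg 8: down by d6 = 15 → (15, 287/3)
  seg 9: down by d10 = 15 → (15, 242/3)
  seg 10: left by d7 = 60 → (-45, 242/3)

d6 = 15
d7 = 60
d8 = 18
d9 = -436/15
d10 = 15
endpoint = (-45, 242/3)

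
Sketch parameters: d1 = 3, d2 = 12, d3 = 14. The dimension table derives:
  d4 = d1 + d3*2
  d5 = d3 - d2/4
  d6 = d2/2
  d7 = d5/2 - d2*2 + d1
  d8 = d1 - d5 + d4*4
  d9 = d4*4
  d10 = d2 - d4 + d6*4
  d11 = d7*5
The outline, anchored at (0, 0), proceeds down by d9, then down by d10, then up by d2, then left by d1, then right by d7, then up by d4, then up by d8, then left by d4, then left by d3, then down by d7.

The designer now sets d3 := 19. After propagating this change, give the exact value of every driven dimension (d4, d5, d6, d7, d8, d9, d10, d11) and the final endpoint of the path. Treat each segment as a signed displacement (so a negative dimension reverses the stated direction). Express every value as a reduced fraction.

d4 = 41
d5 = 16
d6 = 6
d7 = -13
d8 = 151
d9 = 164
d10 = -5
d11 = -65
endpoint = (-76, 58)

Apply edit: d3 := 19
  d4 = d1 + d3*2 = 41
  d5 = d3 - d2/4 = 16
  d6 = d2/2 = 6
  d7 = d5/2 - d2*2 + d1 = -13
  d8 = d1 - d5 + d4*4 = 151
  d9 = d4*4 = 164
  d10 = d2 - d4 + d6*4 = -5
  d11 = d7*5 = -65
Walk from origin (0, 0):
  seg 1: down by d9 = 164 → (0, -164)
  seg 2: down by d10 = -5 → (0, -159)
  seg 3: up by d2 = 12 → (0, -147)
  seg 4: left by d1 = 3 → (-3, -147)
  seg 5: right by d7 = -13 → (-16, -147)
  seg 6: up by d4 = 41 → (-16, -106)
  seg 7: up by d8 = 151 → (-16, 45)
  seg 8: left by d4 = 41 → (-57, 45)
  seg 9: left by d3 = 19 → (-76, 45)
  seg 10: down by d7 = -13 → (-76, 58)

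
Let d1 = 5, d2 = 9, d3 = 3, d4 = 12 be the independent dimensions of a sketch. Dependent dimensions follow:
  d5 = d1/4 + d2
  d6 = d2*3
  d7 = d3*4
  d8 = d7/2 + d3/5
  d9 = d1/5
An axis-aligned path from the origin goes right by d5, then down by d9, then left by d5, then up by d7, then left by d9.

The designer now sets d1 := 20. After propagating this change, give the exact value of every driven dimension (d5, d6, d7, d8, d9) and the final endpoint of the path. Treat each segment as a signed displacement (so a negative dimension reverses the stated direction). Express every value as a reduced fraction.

Apply edit: d1 := 20
  d5 = d1/4 + d2 = 14
  d6 = d2*3 = 27
  d7 = d3*4 = 12
  d8 = d7/2 + d3/5 = 33/5
  d9 = d1/5 = 4
Walk from origin (0, 0):
  seg 1: right by d5 = 14 → (14, 0)
  seg 2: down by d9 = 4 → (14, -4)
  seg 3: left by d5 = 14 → (0, -4)
  seg 4: up by d7 = 12 → (0, 8)
  seg 5: left by d9 = 4 → (-4, 8)

d5 = 14
d6 = 27
d7 = 12
d8 = 33/5
d9 = 4
endpoint = (-4, 8)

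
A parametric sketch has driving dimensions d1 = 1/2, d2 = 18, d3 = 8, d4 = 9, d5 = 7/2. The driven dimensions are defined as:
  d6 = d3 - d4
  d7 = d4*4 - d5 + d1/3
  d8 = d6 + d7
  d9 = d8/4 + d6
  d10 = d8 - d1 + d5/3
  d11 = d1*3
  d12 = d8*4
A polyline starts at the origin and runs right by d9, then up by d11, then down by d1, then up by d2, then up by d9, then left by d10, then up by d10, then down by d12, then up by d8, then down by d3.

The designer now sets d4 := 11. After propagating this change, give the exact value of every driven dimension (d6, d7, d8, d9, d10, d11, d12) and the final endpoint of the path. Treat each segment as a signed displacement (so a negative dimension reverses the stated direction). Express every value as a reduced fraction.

d6 = -3
d7 = 122/3
d8 = 113/3
d9 = 77/12
d10 = 115/3
d11 = 3/2
d12 = 452/3
endpoint = (-383/12, -229/4)

Apply edit: d4 := 11
  d6 = d3 - d4 = -3
  d7 = d4*4 - d5 + d1/3 = 122/3
  d8 = d6 + d7 = 113/3
  d9 = d8/4 + d6 = 77/12
  d10 = d8 - d1 + d5/3 = 115/3
  d11 = d1*3 = 3/2
  d12 = d8*4 = 452/3
Walk from origin (0, 0):
  seg 1: right by d9 = 77/12 → (77/12, 0)
  seg 2: up by d11 = 3/2 → (77/12, 3/2)
  seg 3: down by d1 = 1/2 → (77/12, 1)
  seg 4: up by d2 = 18 → (77/12, 19)
  seg 5: up by d9 = 77/12 → (77/12, 305/12)
  seg 6: left by d10 = 115/3 → (-383/12, 305/12)
  seg 7: up by d10 = 115/3 → (-383/12, 255/4)
  seg 8: down by d12 = 452/3 → (-383/12, -1043/12)
  seg 9: up by d8 = 113/3 → (-383/12, -197/4)
  seg 10: down by d3 = 8 → (-383/12, -229/4)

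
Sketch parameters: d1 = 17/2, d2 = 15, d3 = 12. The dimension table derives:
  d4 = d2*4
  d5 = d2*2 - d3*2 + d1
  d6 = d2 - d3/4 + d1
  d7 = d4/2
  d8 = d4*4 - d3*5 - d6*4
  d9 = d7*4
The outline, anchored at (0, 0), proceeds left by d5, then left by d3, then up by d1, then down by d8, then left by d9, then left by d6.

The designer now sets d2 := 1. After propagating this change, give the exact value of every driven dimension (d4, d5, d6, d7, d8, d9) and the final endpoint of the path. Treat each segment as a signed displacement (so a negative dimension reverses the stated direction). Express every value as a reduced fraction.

d4 = 4
d5 = -27/2
d6 = 13/2
d7 = 2
d8 = -70
d9 = 8
endpoint = (-13, 157/2)

Apply edit: d2 := 1
  d4 = d2*4 = 4
  d5 = d2*2 - d3*2 + d1 = -27/2
  d6 = d2 - d3/4 + d1 = 13/2
  d7 = d4/2 = 2
  d8 = d4*4 - d3*5 - d6*4 = -70
  d9 = d7*4 = 8
Walk from origin (0, 0):
  seg 1: left by d5 = -27/2 → (27/2, 0)
  seg 2: left by d3 = 12 → (3/2, 0)
  seg 3: up by d1 = 17/2 → (3/2, 17/2)
  seg 4: down by d8 = -70 → (3/2, 157/2)
  seg 5: left by d9 = 8 → (-13/2, 157/2)
  seg 6: left by d6 = 13/2 → (-13, 157/2)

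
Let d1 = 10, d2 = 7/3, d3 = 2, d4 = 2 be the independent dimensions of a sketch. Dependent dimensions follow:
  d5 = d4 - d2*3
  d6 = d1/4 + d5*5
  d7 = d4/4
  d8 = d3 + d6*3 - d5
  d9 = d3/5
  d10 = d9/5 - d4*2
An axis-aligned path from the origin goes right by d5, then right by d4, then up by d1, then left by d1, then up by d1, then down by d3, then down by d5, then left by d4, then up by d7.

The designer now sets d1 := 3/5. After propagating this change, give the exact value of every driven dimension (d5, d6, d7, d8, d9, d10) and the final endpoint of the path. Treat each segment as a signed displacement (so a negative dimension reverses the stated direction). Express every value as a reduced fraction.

Apply edit: d1 := 3/5
  d5 = d4 - d2*3 = -5
  d6 = d1/4 + d5*5 = -497/20
  d7 = d4/4 = 1/2
  d8 = d3 + d6*3 - d5 = -1351/20
  d9 = d3/5 = 2/5
  d10 = d9/5 - d4*2 = -98/25
Walk from origin (0, 0):
  seg 1: right by d5 = -5 → (-5, 0)
  seg 2: right by d4 = 2 → (-3, 0)
  seg 3: up by d1 = 3/5 → (-3, 3/5)
  seg 4: left by d1 = 3/5 → (-18/5, 3/5)
  seg 5: up by d1 = 3/5 → (-18/5, 6/5)
  seg 6: down by d3 = 2 → (-18/5, -4/5)
  seg 7: down by d5 = -5 → (-18/5, 21/5)
  seg 8: left by d4 = 2 → (-28/5, 21/5)
  seg 9: up by d7 = 1/2 → (-28/5, 47/10)

d5 = -5
d6 = -497/20
d7 = 1/2
d8 = -1351/20
d9 = 2/5
d10 = -98/25
endpoint = (-28/5, 47/10)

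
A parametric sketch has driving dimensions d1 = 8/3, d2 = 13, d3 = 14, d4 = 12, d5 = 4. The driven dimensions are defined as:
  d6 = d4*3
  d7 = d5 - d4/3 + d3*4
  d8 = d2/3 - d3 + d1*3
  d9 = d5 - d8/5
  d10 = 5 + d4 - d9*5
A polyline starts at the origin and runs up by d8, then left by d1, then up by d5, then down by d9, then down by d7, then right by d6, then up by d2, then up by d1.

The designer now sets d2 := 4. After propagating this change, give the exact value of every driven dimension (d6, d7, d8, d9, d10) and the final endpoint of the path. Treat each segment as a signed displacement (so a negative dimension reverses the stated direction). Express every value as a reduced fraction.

d6 = 36
d7 = 56
d8 = -14/3
d9 = 74/15
d10 = -23/3
endpoint = (100/3, -824/15)

Apply edit: d2 := 4
  d6 = d4*3 = 36
  d7 = d5 - d4/3 + d3*4 = 56
  d8 = d2/3 - d3 + d1*3 = -14/3
  d9 = d5 - d8/5 = 74/15
  d10 = 5 + d4 - d9*5 = -23/3
Walk from origin (0, 0):
  seg 1: up by d8 = -14/3 → (0, -14/3)
  seg 2: left by d1 = 8/3 → (-8/3, -14/3)
  seg 3: up by d5 = 4 → (-8/3, -2/3)
  seg 4: down by d9 = 74/15 → (-8/3, -28/5)
  seg 5: down by d7 = 56 → (-8/3, -308/5)
  seg 6: right by d6 = 36 → (100/3, -308/5)
  seg 7: up by d2 = 4 → (100/3, -288/5)
  seg 8: up by d1 = 8/3 → (100/3, -824/15)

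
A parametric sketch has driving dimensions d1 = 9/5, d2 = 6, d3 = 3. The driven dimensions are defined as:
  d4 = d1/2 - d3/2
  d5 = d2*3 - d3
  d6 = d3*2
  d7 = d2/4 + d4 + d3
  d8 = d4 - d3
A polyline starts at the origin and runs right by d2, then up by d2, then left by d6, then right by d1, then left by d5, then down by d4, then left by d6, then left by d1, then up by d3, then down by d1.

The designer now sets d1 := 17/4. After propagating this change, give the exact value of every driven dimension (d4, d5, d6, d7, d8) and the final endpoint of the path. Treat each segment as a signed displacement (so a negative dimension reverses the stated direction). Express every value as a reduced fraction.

Apply edit: d1 := 17/4
  d4 = d1/2 - d3/2 = 5/8
  d5 = d2*3 - d3 = 15
  d6 = d3*2 = 6
  d7 = d2/4 + d4 + d3 = 41/8
  d8 = d4 - d3 = -19/8
Walk from origin (0, 0):
  seg 1: right by d2 = 6 → (6, 0)
  seg 2: up by d2 = 6 → (6, 6)
  seg 3: left by d6 = 6 → (0, 6)
  seg 4: right by d1 = 17/4 → (17/4, 6)
  seg 5: left by d5 = 15 → (-43/4, 6)
  seg 6: down by d4 = 5/8 → (-43/4, 43/8)
  seg 7: left by d6 = 6 → (-67/4, 43/8)
  seg 8: left by d1 = 17/4 → (-21, 43/8)
  seg 9: up by d3 = 3 → (-21, 67/8)
  seg 10: down by d1 = 17/4 → (-21, 33/8)

d4 = 5/8
d5 = 15
d6 = 6
d7 = 41/8
d8 = -19/8
endpoint = (-21, 33/8)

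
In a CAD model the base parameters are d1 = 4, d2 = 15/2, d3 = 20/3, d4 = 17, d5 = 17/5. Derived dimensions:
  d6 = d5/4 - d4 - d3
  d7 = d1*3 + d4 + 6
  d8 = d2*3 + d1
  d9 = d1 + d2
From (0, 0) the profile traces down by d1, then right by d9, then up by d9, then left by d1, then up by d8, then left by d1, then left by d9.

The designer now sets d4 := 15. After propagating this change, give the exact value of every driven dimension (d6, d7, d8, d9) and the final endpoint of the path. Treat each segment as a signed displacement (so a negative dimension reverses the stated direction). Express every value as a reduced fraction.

Apply edit: d4 := 15
  d6 = d5/4 - d4 - d3 = -1249/60
  d7 = d1*3 + d4 + 6 = 33
  d8 = d2*3 + d1 = 53/2
  d9 = d1 + d2 = 23/2
Walk from origin (0, 0):
  seg 1: down by d1 = 4 → (0, -4)
  seg 2: right by d9 = 23/2 → (23/2, -4)
  seg 3: up by d9 = 23/2 → (23/2, 15/2)
  seg 4: left by d1 = 4 → (15/2, 15/2)
  seg 5: up by d8 = 53/2 → (15/2, 34)
  seg 6: left by d1 = 4 → (7/2, 34)
  seg 7: left by d9 = 23/2 → (-8, 34)

d6 = -1249/60
d7 = 33
d8 = 53/2
d9 = 23/2
endpoint = (-8, 34)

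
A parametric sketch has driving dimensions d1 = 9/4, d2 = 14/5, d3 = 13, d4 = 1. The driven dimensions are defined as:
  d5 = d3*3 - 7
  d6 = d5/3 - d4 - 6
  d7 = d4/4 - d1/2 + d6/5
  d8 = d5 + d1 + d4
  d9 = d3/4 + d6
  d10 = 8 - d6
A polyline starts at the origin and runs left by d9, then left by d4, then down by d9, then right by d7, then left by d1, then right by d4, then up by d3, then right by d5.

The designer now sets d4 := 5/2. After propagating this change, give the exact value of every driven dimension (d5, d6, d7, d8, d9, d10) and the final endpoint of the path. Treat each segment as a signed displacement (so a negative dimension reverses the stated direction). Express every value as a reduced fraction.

Apply edit: d4 := 5/2
  d5 = d3*3 - 7 = 32
  d6 = d5/3 - d4 - 6 = 13/6
  d7 = d4/4 - d1/2 + d6/5 = -1/15
  d8 = d5 + d1 + d4 = 147/4
  d9 = d3/4 + d6 = 65/12
  d10 = 8 - d6 = 35/6
Walk from origin (0, 0):
  seg 1: left by d9 = 65/12 → (-65/12, 0)
  seg 2: left by d4 = 5/2 → (-95/12, 0)
  seg 3: down by d9 = 65/12 → (-95/12, -65/12)
  seg 4: right by d7 = -1/15 → (-479/60, -65/12)
  seg 5: left by d1 = 9/4 → (-307/30, -65/12)
  seg 6: right by d4 = 5/2 → (-116/15, -65/12)
  seg 7: up by d3 = 13 → (-116/15, 91/12)
  seg 8: right by d5 = 32 → (364/15, 91/12)

d5 = 32
d6 = 13/6
d7 = -1/15
d8 = 147/4
d9 = 65/12
d10 = 35/6
endpoint = (364/15, 91/12)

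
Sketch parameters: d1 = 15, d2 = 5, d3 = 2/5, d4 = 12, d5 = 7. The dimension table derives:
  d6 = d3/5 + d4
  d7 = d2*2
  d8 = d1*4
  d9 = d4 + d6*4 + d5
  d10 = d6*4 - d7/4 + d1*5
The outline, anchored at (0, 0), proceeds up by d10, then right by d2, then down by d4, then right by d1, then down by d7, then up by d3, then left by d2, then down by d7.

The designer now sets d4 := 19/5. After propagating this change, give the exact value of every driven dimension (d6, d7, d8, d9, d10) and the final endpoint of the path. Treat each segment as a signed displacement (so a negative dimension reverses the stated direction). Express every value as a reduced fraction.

d6 = 97/25
d7 = 10
d8 = 60
d9 = 658/25
d10 = 4401/50
endpoint = (15, 3231/50)

Apply edit: d4 := 19/5
  d6 = d3/5 + d4 = 97/25
  d7 = d2*2 = 10
  d8 = d1*4 = 60
  d9 = d4 + d6*4 + d5 = 658/25
  d10 = d6*4 - d7/4 + d1*5 = 4401/50
Walk from origin (0, 0):
  seg 1: up by d10 = 4401/50 → (0, 4401/50)
  seg 2: right by d2 = 5 → (5, 4401/50)
  seg 3: down by d4 = 19/5 → (5, 4211/50)
  seg 4: right by d1 = 15 → (20, 4211/50)
  seg 5: down by d7 = 10 → (20, 3711/50)
  seg 6: up by d3 = 2/5 → (20, 3731/50)
  seg 7: left by d2 = 5 → (15, 3731/50)
  seg 8: down by d7 = 10 → (15, 3231/50)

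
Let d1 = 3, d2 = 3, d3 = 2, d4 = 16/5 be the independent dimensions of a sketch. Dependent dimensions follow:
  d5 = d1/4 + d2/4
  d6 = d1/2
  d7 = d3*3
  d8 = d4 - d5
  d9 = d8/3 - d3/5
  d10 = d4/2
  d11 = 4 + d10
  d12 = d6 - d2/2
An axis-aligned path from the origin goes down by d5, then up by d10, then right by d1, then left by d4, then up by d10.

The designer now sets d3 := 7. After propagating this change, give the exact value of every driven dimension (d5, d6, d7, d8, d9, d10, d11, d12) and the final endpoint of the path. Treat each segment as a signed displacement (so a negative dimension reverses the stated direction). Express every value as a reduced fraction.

Apply edit: d3 := 7
  d5 = d1/4 + d2/4 = 3/2
  d6 = d1/2 = 3/2
  d7 = d3*3 = 21
  d8 = d4 - d5 = 17/10
  d9 = d8/3 - d3/5 = -5/6
  d10 = d4/2 = 8/5
  d11 = 4 + d10 = 28/5
  d12 = d6 - d2/2 = 0
Walk from origin (0, 0):
  seg 1: down by d5 = 3/2 → (0, -3/2)
  seg 2: up by d10 = 8/5 → (0, 1/10)
  seg 3: right by d1 = 3 → (3, 1/10)
  seg 4: left by d4 = 16/5 → (-1/5, 1/10)
  seg 5: up by d10 = 8/5 → (-1/5, 17/10)

d5 = 3/2
d6 = 3/2
d7 = 21
d8 = 17/10
d9 = -5/6
d10 = 8/5
d11 = 28/5
d12 = 0
endpoint = (-1/5, 17/10)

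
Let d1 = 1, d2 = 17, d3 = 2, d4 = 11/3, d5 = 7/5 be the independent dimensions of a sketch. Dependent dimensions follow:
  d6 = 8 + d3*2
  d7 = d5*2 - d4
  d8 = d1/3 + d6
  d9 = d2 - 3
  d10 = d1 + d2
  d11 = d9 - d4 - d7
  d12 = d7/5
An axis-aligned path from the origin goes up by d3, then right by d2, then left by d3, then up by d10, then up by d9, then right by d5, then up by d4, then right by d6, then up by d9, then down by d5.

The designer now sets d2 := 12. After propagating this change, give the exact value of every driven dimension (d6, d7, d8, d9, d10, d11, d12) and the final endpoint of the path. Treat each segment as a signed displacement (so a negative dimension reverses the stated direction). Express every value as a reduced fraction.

d6 = 12
d7 = -13/15
d8 = 37/3
d9 = 9
d10 = 13
d11 = 31/5
d12 = -13/75
endpoint = (117/5, 529/15)

Apply edit: d2 := 12
  d6 = 8 + d3*2 = 12
  d7 = d5*2 - d4 = -13/15
  d8 = d1/3 + d6 = 37/3
  d9 = d2 - 3 = 9
  d10 = d1 + d2 = 13
  d11 = d9 - d4 - d7 = 31/5
  d12 = d7/5 = -13/75
Walk from origin (0, 0):
  seg 1: up by d3 = 2 → (0, 2)
  seg 2: right by d2 = 12 → (12, 2)
  seg 3: left by d3 = 2 → (10, 2)
  seg 4: up by d10 = 13 → (10, 15)
  seg 5: up by d9 = 9 → (10, 24)
  seg 6: right by d5 = 7/5 → (57/5, 24)
  seg 7: up by d4 = 11/3 → (57/5, 83/3)
  seg 8: right by d6 = 12 → (117/5, 83/3)
  seg 9: up by d9 = 9 → (117/5, 110/3)
  seg 10: down by d5 = 7/5 → (117/5, 529/15)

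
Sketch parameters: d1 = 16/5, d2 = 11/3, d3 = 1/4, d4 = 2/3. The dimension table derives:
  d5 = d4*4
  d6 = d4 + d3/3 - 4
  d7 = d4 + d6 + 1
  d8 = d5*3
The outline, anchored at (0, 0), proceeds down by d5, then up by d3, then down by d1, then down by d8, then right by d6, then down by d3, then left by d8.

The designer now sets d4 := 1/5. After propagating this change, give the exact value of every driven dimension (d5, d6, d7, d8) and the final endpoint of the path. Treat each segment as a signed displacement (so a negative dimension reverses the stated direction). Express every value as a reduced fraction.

d5 = 4/5
d6 = -223/60
d7 = -151/60
d8 = 12/5
endpoint = (-367/60, -32/5)

Apply edit: d4 := 1/5
  d5 = d4*4 = 4/5
  d6 = d4 + d3/3 - 4 = -223/60
  d7 = d4 + d6 + 1 = -151/60
  d8 = d5*3 = 12/5
Walk from origin (0, 0):
  seg 1: down by d5 = 4/5 → (0, -4/5)
  seg 2: up by d3 = 1/4 → (0, -11/20)
  seg 3: down by d1 = 16/5 → (0, -15/4)
  seg 4: down by d8 = 12/5 → (0, -123/20)
  seg 5: right by d6 = -223/60 → (-223/60, -123/20)
  seg 6: down by d3 = 1/4 → (-223/60, -32/5)
  seg 7: left by d8 = 12/5 → (-367/60, -32/5)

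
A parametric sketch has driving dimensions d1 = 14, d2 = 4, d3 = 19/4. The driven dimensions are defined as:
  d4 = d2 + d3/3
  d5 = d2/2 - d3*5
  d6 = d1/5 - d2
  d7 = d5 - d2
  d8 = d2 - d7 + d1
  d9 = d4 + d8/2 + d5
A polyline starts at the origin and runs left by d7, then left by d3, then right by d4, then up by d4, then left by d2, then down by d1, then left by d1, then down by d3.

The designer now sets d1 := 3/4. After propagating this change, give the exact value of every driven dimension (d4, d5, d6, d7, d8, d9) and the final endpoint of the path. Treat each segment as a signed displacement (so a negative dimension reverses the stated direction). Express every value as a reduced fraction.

Apply edit: d1 := 3/4
  d4 = d2 + d3/3 = 67/12
  d5 = d2/2 - d3*5 = -87/4
  d6 = d1/5 - d2 = -77/20
  d7 = d5 - d2 = -103/4
  d8 = d2 - d7 + d1 = 61/2
  d9 = d4 + d8/2 + d5 = -11/12
Walk from origin (0, 0):
  seg 1: left by d7 = -103/4 → (103/4, 0)
  seg 2: left by d3 = 19/4 → (21, 0)
  seg 3: right by d4 = 67/12 → (319/12, 0)
  seg 4: up by d4 = 67/12 → (319/12, 67/12)
  seg 5: left by d2 = 4 → (271/12, 67/12)
  seg 6: down by d1 = 3/4 → (271/12, 29/6)
  seg 7: left by d1 = 3/4 → (131/6, 29/6)
  seg 8: down by d3 = 19/4 → (131/6, 1/12)

d4 = 67/12
d5 = -87/4
d6 = -77/20
d7 = -103/4
d8 = 61/2
d9 = -11/12
endpoint = (131/6, 1/12)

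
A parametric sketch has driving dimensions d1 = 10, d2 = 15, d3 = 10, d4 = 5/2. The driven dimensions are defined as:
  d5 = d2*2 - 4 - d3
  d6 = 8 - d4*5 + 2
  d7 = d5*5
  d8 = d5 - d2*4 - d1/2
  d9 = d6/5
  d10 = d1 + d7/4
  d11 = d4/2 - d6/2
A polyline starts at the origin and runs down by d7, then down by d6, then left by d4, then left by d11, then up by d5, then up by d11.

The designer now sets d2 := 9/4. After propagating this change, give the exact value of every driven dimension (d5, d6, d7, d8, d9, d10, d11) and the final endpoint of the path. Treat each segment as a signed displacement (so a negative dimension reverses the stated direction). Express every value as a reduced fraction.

Apply edit: d2 := 9/4
  d5 = d2*2 - 4 - d3 = -19/2
  d6 = 8 - d4*5 + 2 = -5/2
  d7 = d5*5 = -95/2
  d8 = d5 - d2*4 - d1/2 = -47/2
  d9 = d6/5 = -1/2
  d10 = d1 + d7/4 = -15/8
  d11 = d4/2 - d6/2 = 5/2
Walk from origin (0, 0):
  seg 1: down by d7 = -95/2 → (0, 95/2)
  seg 2: down by d6 = -5/2 → (0, 50)
  seg 3: left by d4 = 5/2 → (-5/2, 50)
  seg 4: left by d11 = 5/2 → (-5, 50)
  seg 5: up by d5 = -19/2 → (-5, 81/2)
  seg 6: up by d11 = 5/2 → (-5, 43)

d5 = -19/2
d6 = -5/2
d7 = -95/2
d8 = -47/2
d9 = -1/2
d10 = -15/8
d11 = 5/2
endpoint = (-5, 43)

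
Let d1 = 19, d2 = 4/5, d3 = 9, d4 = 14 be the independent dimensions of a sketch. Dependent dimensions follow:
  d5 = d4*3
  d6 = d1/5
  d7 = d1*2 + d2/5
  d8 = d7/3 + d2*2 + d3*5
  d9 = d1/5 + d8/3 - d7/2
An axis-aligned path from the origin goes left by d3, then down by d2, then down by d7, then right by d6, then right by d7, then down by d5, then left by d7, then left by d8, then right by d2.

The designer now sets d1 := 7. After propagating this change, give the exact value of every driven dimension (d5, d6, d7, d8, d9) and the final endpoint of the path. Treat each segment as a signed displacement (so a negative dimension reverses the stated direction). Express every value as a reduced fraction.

d5 = 42
d6 = 7/5
d7 = 354/25
d8 = 1283/25
d9 = 857/75
endpoint = (-1453/25, -1424/25)

Apply edit: d1 := 7
  d5 = d4*3 = 42
  d6 = d1/5 = 7/5
  d7 = d1*2 + d2/5 = 354/25
  d8 = d7/3 + d2*2 + d3*5 = 1283/25
  d9 = d1/5 + d8/3 - d7/2 = 857/75
Walk from origin (0, 0):
  seg 1: left by d3 = 9 → (-9, 0)
  seg 2: down by d2 = 4/5 → (-9, -4/5)
  seg 3: down by d7 = 354/25 → (-9, -374/25)
  seg 4: right by d6 = 7/5 → (-38/5, -374/25)
  seg 5: right by d7 = 354/25 → (164/25, -374/25)
  seg 6: down by d5 = 42 → (164/25, -1424/25)
  seg 7: left by d7 = 354/25 → (-38/5, -1424/25)
  seg 8: left by d8 = 1283/25 → (-1473/25, -1424/25)
  seg 9: right by d2 = 4/5 → (-1453/25, -1424/25)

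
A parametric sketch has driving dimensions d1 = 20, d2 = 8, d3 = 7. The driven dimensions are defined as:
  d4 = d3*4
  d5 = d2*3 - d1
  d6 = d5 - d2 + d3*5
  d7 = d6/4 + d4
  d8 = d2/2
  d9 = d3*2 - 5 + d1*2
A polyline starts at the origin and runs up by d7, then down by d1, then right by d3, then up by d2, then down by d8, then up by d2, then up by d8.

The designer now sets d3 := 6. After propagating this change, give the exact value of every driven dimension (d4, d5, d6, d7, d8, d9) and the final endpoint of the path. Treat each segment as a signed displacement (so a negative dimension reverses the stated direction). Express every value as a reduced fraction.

d4 = 24
d5 = 4
d6 = 26
d7 = 61/2
d8 = 4
d9 = 47
endpoint = (6, 53/2)

Apply edit: d3 := 6
  d4 = d3*4 = 24
  d5 = d2*3 - d1 = 4
  d6 = d5 - d2 + d3*5 = 26
  d7 = d6/4 + d4 = 61/2
  d8 = d2/2 = 4
  d9 = d3*2 - 5 + d1*2 = 47
Walk from origin (0, 0):
  seg 1: up by d7 = 61/2 → (0, 61/2)
  seg 2: down by d1 = 20 → (0, 21/2)
  seg 3: right by d3 = 6 → (6, 21/2)
  seg 4: up by d2 = 8 → (6, 37/2)
  seg 5: down by d8 = 4 → (6, 29/2)
  seg 6: up by d2 = 8 → (6, 45/2)
  seg 7: up by d8 = 4 → (6, 53/2)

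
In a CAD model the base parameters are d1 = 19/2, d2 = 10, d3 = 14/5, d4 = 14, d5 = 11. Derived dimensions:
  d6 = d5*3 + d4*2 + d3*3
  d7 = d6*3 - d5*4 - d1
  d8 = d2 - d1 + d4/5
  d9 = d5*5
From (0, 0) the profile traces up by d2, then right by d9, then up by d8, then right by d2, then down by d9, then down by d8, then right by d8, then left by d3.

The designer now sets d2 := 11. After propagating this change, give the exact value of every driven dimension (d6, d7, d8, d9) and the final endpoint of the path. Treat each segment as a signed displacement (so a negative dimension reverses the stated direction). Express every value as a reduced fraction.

Apply edit: d2 := 11
  d6 = d5*3 + d4*2 + d3*3 = 347/5
  d7 = d6*3 - d5*4 - d1 = 1547/10
  d8 = d2 - d1 + d4/5 = 43/10
  d9 = d5*5 = 55
Walk from origin (0, 0):
  seg 1: up by d2 = 11 → (0, 11)
  seg 2: right by d9 = 55 → (55, 11)
  seg 3: up by d8 = 43/10 → (55, 153/10)
  seg 4: right by d2 = 11 → (66, 153/10)
  seg 5: down by d9 = 55 → (66, -397/10)
  seg 6: down by d8 = 43/10 → (66, -44)
  seg 7: right by d8 = 43/10 → (703/10, -44)
  seg 8: left by d3 = 14/5 → (135/2, -44)

d6 = 347/5
d7 = 1547/10
d8 = 43/10
d9 = 55
endpoint = (135/2, -44)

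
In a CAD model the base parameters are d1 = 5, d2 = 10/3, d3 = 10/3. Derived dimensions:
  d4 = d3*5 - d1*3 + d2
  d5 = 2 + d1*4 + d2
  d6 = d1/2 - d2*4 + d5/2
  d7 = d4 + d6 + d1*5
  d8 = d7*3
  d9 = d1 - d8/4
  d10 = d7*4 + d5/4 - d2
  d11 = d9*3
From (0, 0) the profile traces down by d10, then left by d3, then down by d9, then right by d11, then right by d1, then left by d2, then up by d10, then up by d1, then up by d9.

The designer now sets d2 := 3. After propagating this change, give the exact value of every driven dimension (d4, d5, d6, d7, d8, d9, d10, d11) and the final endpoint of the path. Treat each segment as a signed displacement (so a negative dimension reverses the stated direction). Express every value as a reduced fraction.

Apply edit: d2 := 3
  d4 = d3*5 - d1*3 + d2 = 14/3
  d5 = 2 + d1*4 + d2 = 25
  d6 = d1/2 - d2*4 + d5/2 = 3
  d7 = d4 + d6 + d1*5 = 98/3
  d8 = d7*3 = 98
  d9 = d1 - d8/4 = -39/2
  d10 = d7*4 + d5/4 - d2 = 1607/12
  d11 = d9*3 = -117/2
Walk from origin (0, 0):
  seg 1: down by d10 = 1607/12 → (0, -1607/12)
  seg 2: left by d3 = 10/3 → (-10/3, -1607/12)
  seg 3: down by d9 = -39/2 → (-10/3, -1373/12)
  seg 4: right by d11 = -117/2 → (-371/6, -1373/12)
  seg 5: right by d1 = 5 → (-341/6, -1373/12)
  seg 6: left by d2 = 3 → (-359/6, -1373/12)
  seg 7: up by d10 = 1607/12 → (-359/6, 39/2)
  seg 8: up by d1 = 5 → (-359/6, 49/2)
  seg 9: up by d9 = -39/2 → (-359/6, 5)

d4 = 14/3
d5 = 25
d6 = 3
d7 = 98/3
d8 = 98
d9 = -39/2
d10 = 1607/12
d11 = -117/2
endpoint = (-359/6, 5)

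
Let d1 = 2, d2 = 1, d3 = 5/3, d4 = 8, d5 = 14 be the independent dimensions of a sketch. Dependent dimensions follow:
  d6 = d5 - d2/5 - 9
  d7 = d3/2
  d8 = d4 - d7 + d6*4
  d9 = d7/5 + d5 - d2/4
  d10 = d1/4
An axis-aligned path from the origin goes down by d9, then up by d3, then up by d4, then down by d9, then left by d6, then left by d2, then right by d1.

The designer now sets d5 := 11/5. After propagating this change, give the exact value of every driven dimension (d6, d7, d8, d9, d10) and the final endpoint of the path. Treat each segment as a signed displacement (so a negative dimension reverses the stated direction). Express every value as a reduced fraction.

d6 = -7
d7 = 5/6
d8 = -125/6
d9 = 127/60
d10 = 1/2
endpoint = (8, 163/30)

Apply edit: d5 := 11/5
  d6 = d5 - d2/5 - 9 = -7
  d7 = d3/2 = 5/6
  d8 = d4 - d7 + d6*4 = -125/6
  d9 = d7/5 + d5 - d2/4 = 127/60
  d10 = d1/4 = 1/2
Walk from origin (0, 0):
  seg 1: down by d9 = 127/60 → (0, -127/60)
  seg 2: up by d3 = 5/3 → (0, -9/20)
  seg 3: up by d4 = 8 → (0, 151/20)
  seg 4: down by d9 = 127/60 → (0, 163/30)
  seg 5: left by d6 = -7 → (7, 163/30)
  seg 6: left by d2 = 1 → (6, 163/30)
  seg 7: right by d1 = 2 → (8, 163/30)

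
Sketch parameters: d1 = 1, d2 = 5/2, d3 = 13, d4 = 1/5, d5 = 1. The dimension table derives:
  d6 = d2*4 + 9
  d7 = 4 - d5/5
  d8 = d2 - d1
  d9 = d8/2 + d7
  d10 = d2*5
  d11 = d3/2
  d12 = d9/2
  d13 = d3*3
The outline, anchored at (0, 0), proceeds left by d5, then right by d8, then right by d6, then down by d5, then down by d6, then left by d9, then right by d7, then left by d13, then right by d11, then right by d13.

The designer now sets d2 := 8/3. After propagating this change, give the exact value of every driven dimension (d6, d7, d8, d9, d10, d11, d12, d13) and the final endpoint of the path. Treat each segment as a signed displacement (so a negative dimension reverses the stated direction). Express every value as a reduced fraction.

Apply edit: d2 := 8/3
  d6 = d2*4 + 9 = 59/3
  d7 = 4 - d5/5 = 19/5
  d8 = d2 - d1 = 5/3
  d9 = d8/2 + d7 = 139/30
  d10 = d2*5 = 40/3
  d11 = d3/2 = 13/2
  d12 = d9/2 = 139/60
  d13 = d3*3 = 39
Walk from origin (0, 0):
  seg 1: left by d5 = 1 → (-1, 0)
  seg 2: right by d8 = 5/3 → (2/3, 0)
  seg 3: right by d6 = 59/3 → (61/3, 0)
  seg 4: down by d5 = 1 → (61/3, -1)
  seg 5: down by d6 = 59/3 → (61/3, -62/3)
  seg 6: left by d9 = 139/30 → (157/10, -62/3)
  seg 7: right by d7 = 19/5 → (39/2, -62/3)
  seg 8: left by d13 = 39 → (-39/2, -62/3)
  seg 9: right by d11 = 13/2 → (-13, -62/3)
  seg 10: right by d13 = 39 → (26, -62/3)

d6 = 59/3
d7 = 19/5
d8 = 5/3
d9 = 139/30
d10 = 40/3
d11 = 13/2
d12 = 139/60
d13 = 39
endpoint = (26, -62/3)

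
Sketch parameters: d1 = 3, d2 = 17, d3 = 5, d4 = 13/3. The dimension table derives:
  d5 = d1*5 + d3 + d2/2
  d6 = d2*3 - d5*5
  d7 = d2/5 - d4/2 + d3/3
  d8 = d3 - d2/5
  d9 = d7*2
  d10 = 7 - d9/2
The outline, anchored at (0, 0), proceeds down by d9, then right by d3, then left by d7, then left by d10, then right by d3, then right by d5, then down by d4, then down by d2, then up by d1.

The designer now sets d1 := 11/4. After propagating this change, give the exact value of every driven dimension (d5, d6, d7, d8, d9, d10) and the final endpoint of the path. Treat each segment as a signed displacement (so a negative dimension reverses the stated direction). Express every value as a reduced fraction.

d5 = 109/4
d6 = -341/4
d7 = 29/10
d8 = 8/5
d9 = 29/5
d10 = 41/10
endpoint = (121/4, -1463/60)

Apply edit: d1 := 11/4
  d5 = d1*5 + d3 + d2/2 = 109/4
  d6 = d2*3 - d5*5 = -341/4
  d7 = d2/5 - d4/2 + d3/3 = 29/10
  d8 = d3 - d2/5 = 8/5
  d9 = d7*2 = 29/5
  d10 = 7 - d9/2 = 41/10
Walk from origin (0, 0):
  seg 1: down by d9 = 29/5 → (0, -29/5)
  seg 2: right by d3 = 5 → (5, -29/5)
  seg 3: left by d7 = 29/10 → (21/10, -29/5)
  seg 4: left by d10 = 41/10 → (-2, -29/5)
  seg 5: right by d3 = 5 → (3, -29/5)
  seg 6: right by d5 = 109/4 → (121/4, -29/5)
  seg 7: down by d4 = 13/3 → (121/4, -152/15)
  seg 8: down by d2 = 17 → (121/4, -407/15)
  seg 9: up by d1 = 11/4 → (121/4, -1463/60)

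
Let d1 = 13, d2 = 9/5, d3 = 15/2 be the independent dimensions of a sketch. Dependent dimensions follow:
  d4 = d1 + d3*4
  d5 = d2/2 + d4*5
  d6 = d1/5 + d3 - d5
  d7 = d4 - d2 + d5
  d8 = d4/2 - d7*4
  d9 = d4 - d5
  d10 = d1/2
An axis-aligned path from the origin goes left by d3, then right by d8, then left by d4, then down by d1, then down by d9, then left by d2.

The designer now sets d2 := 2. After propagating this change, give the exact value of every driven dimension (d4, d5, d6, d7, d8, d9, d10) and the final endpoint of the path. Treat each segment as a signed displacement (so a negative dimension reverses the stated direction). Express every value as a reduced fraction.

d4 = 43
d5 = 216
d6 = -2059/10
d7 = 257
d8 = -2013/2
d9 = -173
d10 = 13/2
endpoint = (-1059, 160)

Apply edit: d2 := 2
  d4 = d1 + d3*4 = 43
  d5 = d2/2 + d4*5 = 216
  d6 = d1/5 + d3 - d5 = -2059/10
  d7 = d4 - d2 + d5 = 257
  d8 = d4/2 - d7*4 = -2013/2
  d9 = d4 - d5 = -173
  d10 = d1/2 = 13/2
Walk from origin (0, 0):
  seg 1: left by d3 = 15/2 → (-15/2, 0)
  seg 2: right by d8 = -2013/2 → (-1014, 0)
  seg 3: left by d4 = 43 → (-1057, 0)
  seg 4: down by d1 = 13 → (-1057, -13)
  seg 5: down by d9 = -173 → (-1057, 160)
  seg 6: left by d2 = 2 → (-1059, 160)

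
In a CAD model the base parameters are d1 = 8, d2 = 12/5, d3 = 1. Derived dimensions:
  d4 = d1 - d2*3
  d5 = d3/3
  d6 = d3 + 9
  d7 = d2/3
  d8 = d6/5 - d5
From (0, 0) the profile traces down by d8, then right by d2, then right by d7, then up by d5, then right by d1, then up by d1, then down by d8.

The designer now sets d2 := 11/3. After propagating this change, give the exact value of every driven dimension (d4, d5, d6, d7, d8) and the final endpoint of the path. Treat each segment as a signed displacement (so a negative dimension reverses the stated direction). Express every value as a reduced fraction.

Apply edit: d2 := 11/3
  d4 = d1 - d2*3 = -3
  d5 = d3/3 = 1/3
  d6 = d3 + 9 = 10
  d7 = d2/3 = 11/9
  d8 = d6/5 - d5 = 5/3
Walk from origin (0, 0):
  seg 1: down by d8 = 5/3 → (0, -5/3)
  seg 2: right by d2 = 11/3 → (11/3, -5/3)
  seg 3: right by d7 = 11/9 → (44/9, -5/3)
  seg 4: up by d5 = 1/3 → (44/9, -4/3)
  seg 5: right by d1 = 8 → (116/9, -4/3)
  seg 6: up by d1 = 8 → (116/9, 20/3)
  seg 7: down by d8 = 5/3 → (116/9, 5)

d4 = -3
d5 = 1/3
d6 = 10
d7 = 11/9
d8 = 5/3
endpoint = (116/9, 5)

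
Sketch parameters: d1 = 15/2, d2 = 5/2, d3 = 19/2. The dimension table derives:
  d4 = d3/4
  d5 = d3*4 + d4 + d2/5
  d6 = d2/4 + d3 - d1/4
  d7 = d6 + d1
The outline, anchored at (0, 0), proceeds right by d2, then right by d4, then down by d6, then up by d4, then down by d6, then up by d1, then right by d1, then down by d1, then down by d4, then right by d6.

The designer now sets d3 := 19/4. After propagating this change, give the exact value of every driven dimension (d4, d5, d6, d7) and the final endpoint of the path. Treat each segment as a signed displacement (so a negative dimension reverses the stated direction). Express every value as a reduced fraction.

d4 = 19/16
d5 = 331/16
d6 = 7/2
d7 = 11
endpoint = (235/16, -7)

Apply edit: d3 := 19/4
  d4 = d3/4 = 19/16
  d5 = d3*4 + d4 + d2/5 = 331/16
  d6 = d2/4 + d3 - d1/4 = 7/2
  d7 = d6 + d1 = 11
Walk from origin (0, 0):
  seg 1: right by d2 = 5/2 → (5/2, 0)
  seg 2: right by d4 = 19/16 → (59/16, 0)
  seg 3: down by d6 = 7/2 → (59/16, -7/2)
  seg 4: up by d4 = 19/16 → (59/16, -37/16)
  seg 5: down by d6 = 7/2 → (59/16, -93/16)
  seg 6: up by d1 = 15/2 → (59/16, 27/16)
  seg 7: right by d1 = 15/2 → (179/16, 27/16)
  seg 8: down by d1 = 15/2 → (179/16, -93/16)
  seg 9: down by d4 = 19/16 → (179/16, -7)
  seg 10: right by d6 = 7/2 → (235/16, -7)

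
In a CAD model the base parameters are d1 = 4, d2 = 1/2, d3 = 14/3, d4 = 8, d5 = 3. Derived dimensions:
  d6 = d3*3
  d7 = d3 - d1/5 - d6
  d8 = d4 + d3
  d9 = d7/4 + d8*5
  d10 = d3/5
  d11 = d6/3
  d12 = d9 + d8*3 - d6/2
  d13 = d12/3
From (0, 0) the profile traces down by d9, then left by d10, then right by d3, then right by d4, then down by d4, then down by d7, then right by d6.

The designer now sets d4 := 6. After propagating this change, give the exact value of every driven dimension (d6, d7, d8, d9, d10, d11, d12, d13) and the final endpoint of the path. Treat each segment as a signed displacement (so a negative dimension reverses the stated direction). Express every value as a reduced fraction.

d6 = 14
d7 = -152/15
d8 = 32/3
d9 = 254/5
d10 = 14/15
d11 = 14/3
d12 = 379/5
d13 = 379/15
endpoint = (356/15, -140/3)

Apply edit: d4 := 6
  d6 = d3*3 = 14
  d7 = d3 - d1/5 - d6 = -152/15
  d8 = d4 + d3 = 32/3
  d9 = d7/4 + d8*5 = 254/5
  d10 = d3/5 = 14/15
  d11 = d6/3 = 14/3
  d12 = d9 + d8*3 - d6/2 = 379/5
  d13 = d12/3 = 379/15
Walk from origin (0, 0):
  seg 1: down by d9 = 254/5 → (0, -254/5)
  seg 2: left by d10 = 14/15 → (-14/15, -254/5)
  seg 3: right by d3 = 14/3 → (56/15, -254/5)
  seg 4: right by d4 = 6 → (146/15, -254/5)
  seg 5: down by d4 = 6 → (146/15, -284/5)
  seg 6: down by d7 = -152/15 → (146/15, -140/3)
  seg 7: right by d6 = 14 → (356/15, -140/3)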